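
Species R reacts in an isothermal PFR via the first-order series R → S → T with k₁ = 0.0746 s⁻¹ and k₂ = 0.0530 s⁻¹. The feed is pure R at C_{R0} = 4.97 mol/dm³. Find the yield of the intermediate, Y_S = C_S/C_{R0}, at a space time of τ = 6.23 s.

0.313

Solving the coupled first-order balances gives C_S(τ) = [k₁/(k₂−k₁)]·C_{R0}·(e^(−k₁τ) − e^(−k₂τ)).
e^(−k₁τ) = e^(−0.0746×6.23) = e^(−0.4648) = 0.6283; e^(−k₂τ) = e^(−0.3302) = 0.7188.
C_S = 0.0746×4.97/(0.0530−0.0746) × (0.6283−0.7188) = (-17.16)×(-0.09050) = 1.553 mol/dm³.
Y_S = C_S/C_{R0} = 1.553/4.97 = 0.313.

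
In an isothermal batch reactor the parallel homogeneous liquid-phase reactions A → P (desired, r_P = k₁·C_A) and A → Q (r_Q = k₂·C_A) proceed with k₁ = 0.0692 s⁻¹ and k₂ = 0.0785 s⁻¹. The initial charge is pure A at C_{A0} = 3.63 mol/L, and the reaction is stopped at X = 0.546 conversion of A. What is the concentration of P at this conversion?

C_A = C_{A0}(1−X) = 1.648 mol/L.
Both paths are first order in A, so the instantaneous fraction to P is constant: dC_P/d(−C_A) = k₁/(k₁+k₂) = 0.4685.
C_P = 0.4685·(C_{A0}−C_A) = 0.4685×1.982 = 0.929 mol/L.

0.929 mol/L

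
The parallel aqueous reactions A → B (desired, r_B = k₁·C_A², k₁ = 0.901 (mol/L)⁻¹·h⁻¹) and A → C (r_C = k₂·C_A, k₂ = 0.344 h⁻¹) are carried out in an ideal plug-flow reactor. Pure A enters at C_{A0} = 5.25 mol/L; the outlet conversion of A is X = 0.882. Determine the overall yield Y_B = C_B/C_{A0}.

0.756

C_A = C_{A0}(1−X) = 0.6195 mol/L.
Along a PFR/batch, dC_C/dC_A = −r_C/(r_B+r_C) = −k₂/(k₂+k₁·C_A).
Integrating from C_{A0} to C_A: C_C = (0.344/0.901)·ln[(0.344+0.901·5.25)/(0.344+0.901·0.619)] = 0.3818·ln(5.074/0.9022) = 0.6594 mol/L.
Then C_B = (C_{A0}−C_A) − C_C = 4.630 − 0.6594 = 3.971 mol/L.
Y_B = C_B/C_{A0} = 3.971/5.25 = 0.756.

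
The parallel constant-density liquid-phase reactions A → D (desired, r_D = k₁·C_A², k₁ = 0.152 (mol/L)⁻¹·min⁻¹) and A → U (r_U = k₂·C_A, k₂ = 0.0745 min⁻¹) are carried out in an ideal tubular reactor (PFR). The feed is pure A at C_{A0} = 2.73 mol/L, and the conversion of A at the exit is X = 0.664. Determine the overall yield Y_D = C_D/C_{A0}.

C_A = C_{A0}(1−X) = 0.9173 mol/L.
Along a PFR/batch, dC_U/dC_A = −r_U/(r_D+r_U) = −k₂/(k₂+k₁·C_A).
Integrating from C_{A0} to C_A: C_U = (0.0745/0.152)·ln[(0.0745+0.152·2.73)/(0.0745+0.152·0.917)] = 0.4901·ln(0.4895/0.2139) = 0.4057 mol/L.
Then C_D = (C_{A0}−C_A) − C_U = 1.813 − 0.4057 = 1.407 mol/L.
Y_D = C_D/C_{A0} = 1.407/2.73 = 0.515.

0.515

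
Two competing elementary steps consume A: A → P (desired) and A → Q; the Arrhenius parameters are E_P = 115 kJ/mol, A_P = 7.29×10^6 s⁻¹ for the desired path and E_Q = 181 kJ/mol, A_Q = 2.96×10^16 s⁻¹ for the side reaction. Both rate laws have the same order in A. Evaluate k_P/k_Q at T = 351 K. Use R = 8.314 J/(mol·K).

With equal orders, S_{P/Q} = k_P/k_Q = (A_P/A_Q)·exp[(E_Q−E_P)/(RT)].
(E_Q−E_P)/(RT) = (181−115)×10³/(8.314×351) = 66000/2918 = 22.62.
k_P/k_Q = (7.29×10^6/2.96×10^16)·exp(22.62) = 2.463×10^-10 × 6.641×10^9 = 1.64.

1.64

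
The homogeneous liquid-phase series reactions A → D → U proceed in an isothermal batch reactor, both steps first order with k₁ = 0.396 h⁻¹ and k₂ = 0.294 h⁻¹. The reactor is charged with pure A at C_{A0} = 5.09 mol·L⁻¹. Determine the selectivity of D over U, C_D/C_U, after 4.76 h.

0.768

Solving the coupled first-order balances gives C_D(t) = [k₁/(k₂−k₁)]·C_{A0}·(e^(−k₁t) − e^(−k₂t)).
e^(−k₁t) = e^(−0.396×4.76) = e^(−1.885) = 0.1518; e^(−k₂t) = e^(−1.399) = 0.2467.
C_D = 0.396×5.09/(0.294−0.396) × (0.1518−0.2467) = (-19.76)×(-0.09490) = 1.875 mol·L⁻¹.
C_A = C_{A0}e^(−k₁t) = 0.7728 mol·L⁻¹, so C_U = C_{A0}−C_A−C_D = 2.442 mol·L⁻¹; C_D/C_U = 0.768.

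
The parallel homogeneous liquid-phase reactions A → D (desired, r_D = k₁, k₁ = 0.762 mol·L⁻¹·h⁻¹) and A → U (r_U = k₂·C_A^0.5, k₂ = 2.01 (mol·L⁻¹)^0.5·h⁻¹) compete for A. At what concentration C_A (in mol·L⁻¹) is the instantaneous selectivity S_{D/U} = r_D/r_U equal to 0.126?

9.05 mol·L⁻¹

S_{D/U} = (k₁/k₂)·C_A^-0.5 ⇒ C_A = (S·k₂/k₁)^(-2).
= (0.126×2.01/0.762)^(-2) = (0.3324)^(-2) = 9.05 mol·L⁻¹.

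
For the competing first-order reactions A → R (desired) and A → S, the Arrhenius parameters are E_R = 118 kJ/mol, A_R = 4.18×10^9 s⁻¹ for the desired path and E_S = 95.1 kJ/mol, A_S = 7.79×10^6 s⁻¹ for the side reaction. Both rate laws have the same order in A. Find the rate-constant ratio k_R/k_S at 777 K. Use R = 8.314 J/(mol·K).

Since both paths have the same order in A, the concentration cancels and S_{R/S} = k_R/k_S = (A_R/A_S)·exp[(E_S−E_R)/(RT)].
(E_S−E_R)/(RT) = (95.1−118)×10³/(8.314×777) = -22900/6460 = -3.545.
k_R/k_S = (4.18×10^9/7.79×10^6)·exp(-3.545) = 536.6 × 0.02887 = 15.5.

15.5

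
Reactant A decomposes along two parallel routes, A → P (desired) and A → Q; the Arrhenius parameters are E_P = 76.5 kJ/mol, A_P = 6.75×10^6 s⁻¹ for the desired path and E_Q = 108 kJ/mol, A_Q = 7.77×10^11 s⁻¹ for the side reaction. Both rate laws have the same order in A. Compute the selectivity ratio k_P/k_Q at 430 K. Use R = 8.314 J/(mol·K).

0.0583

Since both paths have the same order in A, the concentration cancels and S_{P/Q} = k_P/k_Q = (A_P/A_Q)·exp[(E_Q−E_P)/(RT)].
(E_Q−E_P)/(RT) = (108−76.5)×10³/(8.314×430) = 31500/3575 = 8.811.
k_P/k_Q = (6.75×10^6/7.77×10^11)·exp(8.811) = 8.687×10^-6 × 6709 = 0.0583.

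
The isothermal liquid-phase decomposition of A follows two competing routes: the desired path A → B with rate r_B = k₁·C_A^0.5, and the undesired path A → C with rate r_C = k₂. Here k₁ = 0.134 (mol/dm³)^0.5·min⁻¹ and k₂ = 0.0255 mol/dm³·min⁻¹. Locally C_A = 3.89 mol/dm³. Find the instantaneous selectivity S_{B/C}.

10.4

S_{B/C} = r_B/r_C = (k₁·C_A^0.5)/(k₂) = (k₁/k₂)·C_A^0.5.
= (0.134×3.890^0.5) / (0.0255) = 0.2643/0.02550 = 10.4.
Since the desired path is higher order in A, keeping C_A high (PFR or concentrated feed) favours B.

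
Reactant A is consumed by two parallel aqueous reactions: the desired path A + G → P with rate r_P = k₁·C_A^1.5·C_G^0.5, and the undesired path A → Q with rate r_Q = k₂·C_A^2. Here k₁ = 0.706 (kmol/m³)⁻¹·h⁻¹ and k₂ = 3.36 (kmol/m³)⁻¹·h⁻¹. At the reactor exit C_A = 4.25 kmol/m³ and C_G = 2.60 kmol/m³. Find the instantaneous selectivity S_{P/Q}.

S_{P/Q} = r_P/r_Q = (k₁·C_A^1.5·C_G^0.5)/(k₂·C_A^2) = (k₁/k₂)·C_A^-0.5·C_G^0.5.
= (0.706×4.250^1.5×2.600^0.5) / (3.36×4.250^2) = 9.974/60.69 = 0.164.
The undesired path is higher order in A, so low C_A (CSTR or dilute feed) favours P.

0.164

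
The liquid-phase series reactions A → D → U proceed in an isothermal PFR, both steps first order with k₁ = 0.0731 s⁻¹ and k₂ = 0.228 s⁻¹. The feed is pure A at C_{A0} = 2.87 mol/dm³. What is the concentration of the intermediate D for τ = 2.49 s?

0.361 mol/dm³

The intermediate concentration in a first-order A→B→C sequence is C_D = k₁C_{A0}(e^(−k₁τ) − e^(−k₂τ))/(k₂−k₁).
e^(−k₁τ) = e^(−0.0731×2.49) = e^(−0.1820) = 0.8336; e^(−k₂τ) = e^(−0.5677) = 0.5668.
C_D = 0.0731×2.87/(0.228−0.0731) × (0.8336−0.5668) = 1.354×0.2668 = 0.3613 mol/dm³.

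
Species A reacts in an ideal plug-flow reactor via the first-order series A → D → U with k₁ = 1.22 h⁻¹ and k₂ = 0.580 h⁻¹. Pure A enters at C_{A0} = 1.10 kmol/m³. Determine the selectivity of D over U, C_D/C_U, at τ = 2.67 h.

Solving the coupled first-order balances gives C_D(τ) = [k₁/(k₂−k₁)]·C_{A0}·(e^(−k₁τ) − e^(−k₂τ)).
e^(−k₁τ) = e^(−1.22×2.67) = e^(−3.257) = 0.03849; e^(−k₂τ) = e^(−1.549) = 0.2125.
C_D = 1.22×1.10/(0.580−1.22) × (0.03849−0.2125) = (-2.097)×(-0.1741) = 0.3650 kmol/m³.
C_A = C_{A0}e^(−k₁τ) = 0.04234 kmol/m³, so C_U = C_{A0}−C_A−C_D = 0.6927 kmol/m³; C_D/C_U = 0.527.

0.527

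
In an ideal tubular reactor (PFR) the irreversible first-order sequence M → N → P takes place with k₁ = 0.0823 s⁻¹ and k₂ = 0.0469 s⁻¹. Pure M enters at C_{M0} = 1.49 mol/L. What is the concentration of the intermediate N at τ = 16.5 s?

0.707 mol/L

Solving the coupled first-order balances gives C_N(τ) = [k₁/(k₂−k₁)]·C_{M0}·(e^(−k₁τ) − e^(−k₂τ)).
e^(−k₁τ) = e^(−0.0823×16.5) = e^(−1.358) = 0.2572; e^(−k₂τ) = e^(−0.7738) = 0.4612.
C_N = 0.0823×1.49/(0.0469−0.0823) × (0.2572−0.4612) = (-3.464)×(-0.2040) = 0.7068 mol/L.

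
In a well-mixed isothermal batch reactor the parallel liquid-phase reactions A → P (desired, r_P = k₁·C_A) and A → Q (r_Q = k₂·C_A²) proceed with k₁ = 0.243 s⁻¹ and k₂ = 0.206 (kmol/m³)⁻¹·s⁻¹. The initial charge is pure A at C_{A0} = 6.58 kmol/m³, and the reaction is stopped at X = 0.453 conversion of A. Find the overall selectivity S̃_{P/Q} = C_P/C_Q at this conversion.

0.237

C_A = C_{A0}(1−X) = 3.599 kmol/m³.
Along a PFR/batch, dC_P/dC_A = −r_P/(r_P+r_Q) = −k₁/(k₁+k₂·C_A).
Integrating from C_{A0} to C_A: C_P = (0.243/0.206)·ln[(0.243+0.206·6.58)/(0.243+0.206·3.60)] = 1.180·ln(1.598/0.9844) = 0.5718 kmol/m³.
C_Q = (C_{A0}−C_A)−C_P = 2.409 kmol/m³; S̃_{P/Q} = 0.5718/2.409 = 0.237.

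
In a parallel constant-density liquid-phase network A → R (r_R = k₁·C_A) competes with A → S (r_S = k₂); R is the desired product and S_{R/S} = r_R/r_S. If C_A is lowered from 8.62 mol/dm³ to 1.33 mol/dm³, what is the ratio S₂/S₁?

0.154

S_{R/S} = (k₁/k₂)·C_A, so S₂/S₁ = (C_{A,2}/C_{A,1}).
= 1.33/8.62 = 0.154.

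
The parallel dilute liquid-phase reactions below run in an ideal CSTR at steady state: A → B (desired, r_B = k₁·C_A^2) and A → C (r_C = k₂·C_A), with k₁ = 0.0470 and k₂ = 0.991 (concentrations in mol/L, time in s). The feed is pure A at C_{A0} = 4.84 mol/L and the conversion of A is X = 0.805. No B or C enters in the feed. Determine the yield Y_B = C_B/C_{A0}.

0.0345

Exit C_A = C_{A0}(1−X) = 4.84×0.195 = 0.9438 mol/L.
A CSTR operates uniformly at the exit composition, giving r_B = 0.04187 and r_C = 0.9353 (each k·C_A^n at C_A = 0.9438).
Fraction of consumed A going to B: r_B/(r_B+r_C) = 0.04284.
C_B = 0.04284·C_{A0}·X = 0.04284×4.84×0.805 = 0.167 mol/L; Y_B = C_B/C_{A0} = 0.0345.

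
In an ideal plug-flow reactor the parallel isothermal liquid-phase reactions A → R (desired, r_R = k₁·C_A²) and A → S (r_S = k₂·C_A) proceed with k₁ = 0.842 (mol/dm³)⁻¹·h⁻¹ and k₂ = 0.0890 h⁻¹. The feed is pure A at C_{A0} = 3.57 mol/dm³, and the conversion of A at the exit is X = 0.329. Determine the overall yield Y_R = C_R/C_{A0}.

C_A = C_{A0}(1−X) = 2.395 mol/dm³.
Along a PFR/batch, dC_S/dC_A = −r_S/(r_R+r_S) = −k₂/(k₂+k₁·C_A).
Integrating from C_{A0} to C_A: C_S = (0.0890/0.842)·ln[(0.0890+0.842·3.57)/(0.0890+0.842·2.40)] = 0.1057·ln(3.095/2.106) = 0.04069 mol/dm³.
Then C_R = (C_{A0}−C_A) − C_S = 1.175 − 0.04069 = 1.134 mol/dm³.
Y_R = C_R/C_{A0} = 1.134/3.57 = 0.318.

0.318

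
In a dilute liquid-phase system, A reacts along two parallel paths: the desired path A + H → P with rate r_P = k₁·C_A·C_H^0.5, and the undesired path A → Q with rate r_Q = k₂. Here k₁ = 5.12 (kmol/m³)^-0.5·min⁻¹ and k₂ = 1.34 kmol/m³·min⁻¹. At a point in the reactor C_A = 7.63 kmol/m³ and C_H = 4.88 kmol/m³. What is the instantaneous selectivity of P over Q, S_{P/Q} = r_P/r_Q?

64.4

S_{P/Q} = r_P/r_Q = (k₁·C_A·C_H^0.5)/(k₂) = (k₁/k₂)·C_A·C_H^0.5.
= (5.12×7.630×4.880^0.5) / (1.34) = 86.30/1.340 = 64.4.
Since the desired path is higher order in A, keeping C_A high (PFR or concentrated feed) favours P.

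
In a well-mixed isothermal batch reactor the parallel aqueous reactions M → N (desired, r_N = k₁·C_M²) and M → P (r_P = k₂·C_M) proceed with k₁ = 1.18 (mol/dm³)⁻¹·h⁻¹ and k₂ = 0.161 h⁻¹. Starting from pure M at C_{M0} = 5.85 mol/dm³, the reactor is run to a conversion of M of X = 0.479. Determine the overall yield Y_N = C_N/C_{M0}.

C_M = C_{M0}(1−X) = 3.048 mol/dm³.
Along a PFR/batch, dC_P/dC_M = −r_P/(r_N+r_P) = −k₂/(k₂+k₁·C_M).
Integrating from C_{M0} to C_M: C_P = (0.161/1.18)·ln[(0.161+1.18·5.85)/(0.161+1.18·3.05)] = 0.1364·ln(7.064/3.757) = 0.08613 mol/dm³.
Then C_N = (C_{M0}−C_M) − C_P = 2.802 − 0.08613 = 2.716 mol/dm³.
Y_N = C_N/C_{M0} = 2.716/5.85 = 0.464.

0.464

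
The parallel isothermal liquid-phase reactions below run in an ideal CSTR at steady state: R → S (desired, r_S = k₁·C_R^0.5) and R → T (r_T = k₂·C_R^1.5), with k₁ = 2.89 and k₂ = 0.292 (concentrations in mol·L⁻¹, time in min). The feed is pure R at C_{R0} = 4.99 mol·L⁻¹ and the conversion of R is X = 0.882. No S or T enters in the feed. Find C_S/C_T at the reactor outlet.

Exit C_R = C_{R0}(1−X) = 4.99×0.118 = 0.5888 mol·L⁻¹.
A CSTR operates uniformly at the exit composition, giving r_S = 2.218 and r_T = 0.1319 (each k·C_R^n at C_R = 0.5888).
Overall selectivity = C_S/C_T = r_Sτ/(r_Tτ) = r_S/r_T = 16.8.

16.8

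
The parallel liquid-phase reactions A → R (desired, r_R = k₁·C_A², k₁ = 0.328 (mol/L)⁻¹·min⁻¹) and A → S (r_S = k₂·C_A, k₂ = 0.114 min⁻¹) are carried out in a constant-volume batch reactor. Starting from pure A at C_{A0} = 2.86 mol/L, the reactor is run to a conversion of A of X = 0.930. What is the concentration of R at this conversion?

2.05 mol/L

C_A = C_{A0}(1−X) = 0.2002 mol/L.
Along a PFR/batch, dC_S/dC_A = −r_S/(r_R+r_S) = −k₂/(k₂+k₁·C_A).
Integrating from C_{A0} to C_A: C_S = (0.114/0.328)·ln[(0.114+0.328·2.86)/(0.114+0.328·0.200)] = 0.3476·ln(1.052/0.1797) = 0.6143 mol/L.
Then C_R = (C_{A0}−C_A) − C_S = 2.660 − 0.6143 = 2.046 mol/L.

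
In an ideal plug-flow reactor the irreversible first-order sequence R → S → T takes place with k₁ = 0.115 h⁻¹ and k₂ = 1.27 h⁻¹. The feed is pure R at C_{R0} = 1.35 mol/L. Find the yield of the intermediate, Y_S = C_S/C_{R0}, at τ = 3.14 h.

Solving the coupled first-order balances gives C_S(τ) = [k₁/(k₂−k₁)]·C_{R0}·(e^(−k₁τ) − e^(−k₂τ)).
e^(−k₁τ) = e^(−0.115×3.14) = e^(−0.3611) = 0.6969; e^(−k₂τ) = e^(−3.988) = 0.01854.
C_S = 0.115×1.35/(1.27−0.115) × (0.6969−0.01854) = 0.1344×0.6784 = 0.09118 mol/L.
Y_S = C_S/C_{R0} = 0.09118/1.35 = 0.0675.

0.0675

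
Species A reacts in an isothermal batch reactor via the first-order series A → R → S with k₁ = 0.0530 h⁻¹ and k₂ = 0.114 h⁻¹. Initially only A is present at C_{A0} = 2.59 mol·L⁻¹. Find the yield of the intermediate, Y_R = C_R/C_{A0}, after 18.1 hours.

0.223

Solving the coupled first-order balances gives C_R(t) = [k₁/(k₂−k₁)]·C_{A0}·(e^(−k₁t) − e^(−k₂t)).
e^(−k₁t) = e^(−0.0530×18.1) = e^(−0.9593) = 0.3832; e^(−k₂t) = e^(−2.063) = 0.1270.
C_R = 0.0530×2.59/(0.114−0.0530) × (0.3832−0.1270) = 2.250×0.2561 = 0.5764 mol·L⁻¹.
Y_R = C_R/C_{A0} = 0.5764/2.59 = 0.223.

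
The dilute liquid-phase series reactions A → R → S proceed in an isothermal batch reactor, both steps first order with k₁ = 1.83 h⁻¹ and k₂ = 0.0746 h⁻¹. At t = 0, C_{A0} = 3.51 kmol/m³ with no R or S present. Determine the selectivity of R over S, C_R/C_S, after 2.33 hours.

6.92

Solving the coupled first-order balances gives C_R(t) = [k₁/(k₂−k₁)]·C_{A0}·(e^(−k₁t) − e^(−k₂t)).
e^(−k₁t) = e^(−1.83×2.33) = e^(−4.264) = 0.01407; e^(−k₂t) = e^(−0.1738) = 0.8404.
C_R = 1.83×3.51/(0.0746−1.83) × (0.01407−0.8404) = (-3.659)×(-0.8264) = 3.024 kmol/m³.
C_A = C_{A0}e^(−k₁t) = 0.04938 kmol/m³, so C_S = C_{A0}−C_A−C_R = 0.4368 kmol/m³; C_R/C_S = 6.92.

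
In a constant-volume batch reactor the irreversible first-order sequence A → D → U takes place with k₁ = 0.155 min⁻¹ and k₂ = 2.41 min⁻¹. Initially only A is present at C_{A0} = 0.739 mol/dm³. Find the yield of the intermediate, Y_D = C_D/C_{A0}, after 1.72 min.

0.0516

Solving the coupled first-order balances gives C_D(t) = [k₁/(k₂−k₁)]·C_{A0}·(e^(−k₁t) − e^(−k₂t)).
e^(−k₁t) = e^(−0.155×1.72) = e^(−0.2666) = 0.7660; e^(−k₂t) = e^(−4.145) = 0.01584.
C_D = 0.155×0.739/(2.41−0.155) × (0.7660−0.01584) = 0.05080×0.7501 = 0.03810 mol/dm³.
Y_D = C_D/C_{A0} = 0.03810/0.739 = 0.0516.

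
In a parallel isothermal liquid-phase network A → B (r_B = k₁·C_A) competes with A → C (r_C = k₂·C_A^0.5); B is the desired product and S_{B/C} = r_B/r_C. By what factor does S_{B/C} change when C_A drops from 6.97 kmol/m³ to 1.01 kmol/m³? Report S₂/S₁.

0.381

S_{B/C} = (k₁/k₂)·C_A^0.5, so S₂/S₁ = (C_{A,2}/C_{A,1})^0.5.
= (1.01/6.97)^0.5 = (0.1449)^0.5 = 0.381.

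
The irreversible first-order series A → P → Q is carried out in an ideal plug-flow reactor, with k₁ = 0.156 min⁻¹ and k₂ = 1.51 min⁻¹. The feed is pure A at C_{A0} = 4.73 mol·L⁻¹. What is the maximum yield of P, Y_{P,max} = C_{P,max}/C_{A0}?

0.0795

At the optimum, C_{P,max}/C_{A0} = (k₁/k₂)^[k₂/(k₂−k₁)].
= (0.156/1.51)^(1.51/(1.51−0.156)) = (0.1033)^(1.115) = 0.07954.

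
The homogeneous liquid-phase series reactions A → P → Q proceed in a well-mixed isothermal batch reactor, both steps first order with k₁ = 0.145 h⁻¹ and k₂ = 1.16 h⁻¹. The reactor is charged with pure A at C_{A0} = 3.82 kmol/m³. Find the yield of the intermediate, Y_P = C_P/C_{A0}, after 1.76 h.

Solving the coupled first-order balances gives C_P(t) = [k₁/(k₂−k₁)]·C_{A0}·(e^(−k₁t) − e^(−k₂t)).
e^(−k₁t) = e^(−0.145×1.76) = e^(−0.2552) = 0.7748; e^(−k₂t) = e^(−2.042) = 0.1298.
C_P = 0.145×3.82/(1.16−0.145) × (0.7748−0.1298) = 0.5457×0.6449 = 0.3520 kmol/m³.
Y_P = C_P/C_{A0} = 0.3520/3.82 = 0.0921.

0.0921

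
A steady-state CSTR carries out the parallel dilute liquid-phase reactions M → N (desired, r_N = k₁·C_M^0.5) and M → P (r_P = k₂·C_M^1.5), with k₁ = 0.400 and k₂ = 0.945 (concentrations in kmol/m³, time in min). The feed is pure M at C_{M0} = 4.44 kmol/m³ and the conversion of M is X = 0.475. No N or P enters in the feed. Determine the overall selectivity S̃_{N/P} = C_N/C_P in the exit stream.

Exit C_M = C_{M0}(1−X) = 4.44×0.525 = 2.331 kmol/m³.
Rates in a CSTR are evaluated at the outlet concentration: r_N = 0.400×2.331^0.5 = 0.6107, r_P = 0.945×2.331^1.5 = 3.363.
Overall selectivity = C_N/C_P = r_Nτ/(r_Pτ) = r_N/r_P = 0.182.

0.182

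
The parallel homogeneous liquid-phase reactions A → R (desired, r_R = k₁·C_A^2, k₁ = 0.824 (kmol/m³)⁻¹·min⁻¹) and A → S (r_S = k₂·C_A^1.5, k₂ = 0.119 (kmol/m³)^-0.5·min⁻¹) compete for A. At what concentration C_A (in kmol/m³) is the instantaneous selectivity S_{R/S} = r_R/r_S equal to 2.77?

S_{R/S} = (k₁/k₂)·C_A^0.5 ⇒ C_A = (S·k₂/k₁)^(2).
= (2.77×0.119/0.824)^(2) = (0.4000)^(2) = 0.160 kmol/m³.

0.160 kmol/m³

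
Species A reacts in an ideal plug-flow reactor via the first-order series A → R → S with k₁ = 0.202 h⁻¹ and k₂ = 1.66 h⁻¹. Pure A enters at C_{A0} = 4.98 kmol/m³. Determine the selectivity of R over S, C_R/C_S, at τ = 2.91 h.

0.206

Solving the coupled first-order balances gives C_R(τ) = [k₁/(k₂−k₁)]·C_{A0}·(e^(−k₁τ) − e^(−k₂τ)).
e^(−k₁τ) = e^(−0.202×2.91) = e^(−0.5878) = 0.5555; e^(−k₂τ) = e^(−4.831) = 0.007982.
C_R = 0.202×4.98/(1.66−0.202) × (0.5555−0.007982) = 0.6900×0.5476 = 0.3778 kmol/m³.
C_A = C_{A0}e^(−k₁τ) = 2.767 kmol/m³, so C_S = C_{A0}−C_A−C_R = 1.836 kmol/m³; C_R/C_S = 0.206.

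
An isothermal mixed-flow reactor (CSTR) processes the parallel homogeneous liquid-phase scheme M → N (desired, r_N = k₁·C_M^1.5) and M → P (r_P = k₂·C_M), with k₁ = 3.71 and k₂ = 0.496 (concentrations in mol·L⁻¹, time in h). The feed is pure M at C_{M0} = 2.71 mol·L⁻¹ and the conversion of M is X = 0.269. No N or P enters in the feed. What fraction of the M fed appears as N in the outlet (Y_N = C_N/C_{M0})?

0.246

Exit C_M = C_{M0}(1−X) = 2.71×0.731 = 1.981 mol·L⁻¹.
In a CSTR the entire volume is at exit conditions, so r_N = 3.71×1.981^1.5 = 10.34 and r_P = 0.496×1.981 = 0.9826.
Fraction of consumed M going to N: r_N/(r_N+r_P) = 0.9133.
C_N = 0.9133·C_{M0}·X = 0.9133×2.71×0.269 = 0.666 mol·L⁻¹; Y_N = C_N/C_{M0} = 0.246.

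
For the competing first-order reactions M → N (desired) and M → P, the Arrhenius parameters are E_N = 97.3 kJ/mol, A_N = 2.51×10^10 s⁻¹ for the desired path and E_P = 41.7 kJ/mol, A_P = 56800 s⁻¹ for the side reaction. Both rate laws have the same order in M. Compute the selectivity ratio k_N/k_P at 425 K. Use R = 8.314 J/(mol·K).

Since both paths have the same order in M, the concentration cancels and S_{N/P} = k_N/k_P = (A_N/A_P)·exp[(E_P−E_N)/(RT)].
(E_P−E_N)/(RT) = (41.7−97.3)×10³/(8.314×425) = -55600/3533 = -15.74.
k_N/k_P = (2.51×10^10/56800)·exp(-15.74) = 4.419×10^5 × 1.466×10^-7 = 0.0648.
Since E_N > E_P, raising the temperature improves selectivity toward N.

0.0648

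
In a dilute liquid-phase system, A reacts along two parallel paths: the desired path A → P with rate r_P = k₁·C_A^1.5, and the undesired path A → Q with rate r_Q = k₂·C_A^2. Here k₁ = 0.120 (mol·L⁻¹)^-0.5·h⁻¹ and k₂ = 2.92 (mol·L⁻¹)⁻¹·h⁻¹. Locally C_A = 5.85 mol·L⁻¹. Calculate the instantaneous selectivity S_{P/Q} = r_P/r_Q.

S_{P/Q} = r_P/r_Q = (k₁·C_A^1.5)/(k₂·C_A^2) = (k₁/k₂)·C_A^-0.5.
= (0.120×5.850^1.5) / (2.92×5.850^2) = 1.698/99.93 = 0.0170.

0.0170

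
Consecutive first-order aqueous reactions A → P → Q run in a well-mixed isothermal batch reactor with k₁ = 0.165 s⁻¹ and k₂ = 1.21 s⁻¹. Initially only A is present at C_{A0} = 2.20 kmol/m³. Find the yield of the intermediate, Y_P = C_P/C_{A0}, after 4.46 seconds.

0.0749

For first-order series with pure A initially, C_P(t) = k₁C_{A0}/(k₂−k₁)·(e^(−k₁t) − e^(−k₂t)).
e^(−k₁t) = e^(−0.165×4.46) = e^(−0.7359) = 0.4791; e^(−k₂t) = e^(−5.397) = 0.004532.
C_P = 0.165×2.20/(1.21−0.165) × (0.4791−0.004532) = 0.3474×0.4745 = 0.1648 kmol/m³.
Y_P = C_P/C_{A0} = 0.1648/2.20 = 0.0749.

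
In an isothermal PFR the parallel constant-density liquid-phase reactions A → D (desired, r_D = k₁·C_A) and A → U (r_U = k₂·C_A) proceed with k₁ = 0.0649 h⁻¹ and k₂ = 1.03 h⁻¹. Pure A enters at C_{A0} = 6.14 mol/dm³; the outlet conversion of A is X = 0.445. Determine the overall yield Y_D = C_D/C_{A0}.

C_A = C_{A0}(1−X) = 3.408 mol/dm³.
Both paths are first order in A, so the instantaneous fraction to D is constant: dC_D/d(−C_A) = k₁/(k₁+k₂) = 0.05927.
C_D = 0.05927·(C_{A0}−C_A) = 0.05927×2.732 = 0.162 mol/dm³.
Y_D = C_D/C_{A0} = 0.1620/6.14 = 0.0264.

0.0264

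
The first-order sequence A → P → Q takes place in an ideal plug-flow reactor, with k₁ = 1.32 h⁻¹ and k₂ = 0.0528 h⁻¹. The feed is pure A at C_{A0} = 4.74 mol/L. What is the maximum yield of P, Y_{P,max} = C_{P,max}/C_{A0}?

0.874

For a first-order series the maximum intermediate yield is C_{P,max}/C_{A0} = (k₁/k₂)^[k₂/(k₂−k₁)].
= (1.32/0.0528)^(0.0528/(0.0528−1.32)) = (25.00)^(-0.04167) = 0.8745.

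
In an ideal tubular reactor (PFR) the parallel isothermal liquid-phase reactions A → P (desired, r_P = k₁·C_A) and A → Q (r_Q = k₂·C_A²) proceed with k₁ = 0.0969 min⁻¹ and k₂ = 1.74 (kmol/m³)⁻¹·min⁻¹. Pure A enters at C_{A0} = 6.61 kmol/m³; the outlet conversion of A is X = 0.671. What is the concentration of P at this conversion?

0.0610 kmol/m³

C_A = C_{A0}(1−X) = 2.175 kmol/m³.
Along a PFR/batch, dC_P/dC_A = −r_P/(r_P+r_Q) = −k₁/(k₁+k₂·C_A).
Integrating from C_{A0} to C_A: C_P = (0.0969/1.74)·ln[(0.0969+1.74·6.61)/(0.0969+1.74·2.17)] = 0.05569·ln(11.60/3.881) = 0.06097 kmol/m³.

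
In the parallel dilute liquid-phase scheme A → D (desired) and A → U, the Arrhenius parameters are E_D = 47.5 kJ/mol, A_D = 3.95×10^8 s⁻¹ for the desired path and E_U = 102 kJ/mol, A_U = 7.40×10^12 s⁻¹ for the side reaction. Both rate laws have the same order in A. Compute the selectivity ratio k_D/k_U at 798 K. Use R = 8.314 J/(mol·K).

k_D/k_U = (A_D/A_U)·exp[−(E_D−E_U)/(RT)] = (A_D/A_U)·exp[(E_U−E_D)/(RT)].
(E_U−E_D)/(RT) = (102−47.5)×10³/(8.314×798) = 54500/6635 = 8.215.
k_D/k_U = (3.95×10^8/7.40×10^12)·exp(8.215) = 5.338×10^-5 × 3694 = 0.197.
Since E_D < E_U, lowering the temperature improves selectivity toward D.

0.197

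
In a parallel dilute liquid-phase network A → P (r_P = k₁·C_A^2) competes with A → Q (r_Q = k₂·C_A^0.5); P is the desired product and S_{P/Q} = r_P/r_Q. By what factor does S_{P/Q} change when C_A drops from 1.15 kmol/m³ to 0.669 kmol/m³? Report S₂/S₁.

S_{P/Q} = (k₁/k₂)·C_A^1.5, so S₂/S₁ = (C_{A,2}/C_{A,1})^1.5.
= (0.669/1.15)^1.5 = (0.5817)^1.5 = 0.444.
Selectivity toward P falls as C_A falls — high-concentration operation is favoured.

0.444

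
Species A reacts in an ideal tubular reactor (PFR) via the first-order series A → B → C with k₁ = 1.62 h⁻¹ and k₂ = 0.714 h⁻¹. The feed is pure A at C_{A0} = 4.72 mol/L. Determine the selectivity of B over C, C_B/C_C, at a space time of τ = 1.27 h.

For first-order series with pure A initially, C_B(τ) = k₁C_{A0}/(k₂−k₁)·(e^(−k₁τ) − e^(−k₂τ)).
e^(−k₁τ) = e^(−1.62×1.27) = e^(−2.057) = 0.1278; e^(−k₂τ) = e^(−0.9068) = 0.4038.
C_B = 1.62×4.72/(0.714−1.62) × (0.1278−0.4038) = (-8.440)×(-0.2760) = 2.330 mol/L.
C_A = C_{A0}e^(−k₁τ) = 0.6031 mol/L, so C_C = C_{A0}−C_A−C_B = 1.787 mol/L; C_B/C_C = 1.30.

1.30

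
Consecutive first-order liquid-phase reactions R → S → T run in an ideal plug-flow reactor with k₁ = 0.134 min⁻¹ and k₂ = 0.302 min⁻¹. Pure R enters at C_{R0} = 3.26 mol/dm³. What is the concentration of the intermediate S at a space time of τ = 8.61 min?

0.627 mol/dm³

For first-order series with pure R initially, C_S(τ) = k₁C_{R0}/(k₂−k₁)·(e^(−k₁τ) − e^(−k₂τ)).
e^(−k₁τ) = e^(−0.134×8.61) = e^(−1.154) = 0.3155; e^(−k₂τ) = e^(−2.600) = 0.07426.
C_S = 0.134×3.26/(0.302−0.134) × (0.3155−0.07426) = 2.600×0.2412 = 0.6272 mol/dm³.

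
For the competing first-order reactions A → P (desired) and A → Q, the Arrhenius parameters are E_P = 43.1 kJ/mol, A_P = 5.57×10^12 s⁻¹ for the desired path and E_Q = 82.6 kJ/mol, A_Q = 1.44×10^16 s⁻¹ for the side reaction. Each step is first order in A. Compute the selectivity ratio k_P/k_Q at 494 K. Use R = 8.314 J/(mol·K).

k_P/k_Q = (A_P/A_Q)·exp[−(E_P−E_Q)/(RT)] = (A_P/A_Q)·exp[(E_Q−E_P)/(RT)].
(E_Q−E_P)/(RT) = (82.6−43.1)×10³/(8.314×494) = 39500/4107 = 9.617.
k_P/k_Q = (5.57×10^12/1.44×10^16)·exp(9.617) = 3.868×10^-4 × 15025 = 5.81.

5.81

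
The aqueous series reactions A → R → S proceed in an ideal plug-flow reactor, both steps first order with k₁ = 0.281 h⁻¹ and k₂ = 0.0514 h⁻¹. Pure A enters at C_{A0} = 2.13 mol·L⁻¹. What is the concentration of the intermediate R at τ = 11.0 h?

Solving the coupled first-order balances gives C_R(τ) = [k₁/(k₂−k₁)]·C_{A0}·(e^(−k₁τ) − e^(−k₂τ)).
e^(−k₁τ) = e^(−0.281×11.0) = e^(−3.091) = 0.04546; e^(−k₂τ) = e^(−0.5654) = 0.5681.
C_R = 0.281×2.13/(0.0514−0.281) × (0.04546−0.5681) = (-2.607)×(-0.5227) = 1.363 mol·L⁻¹.

1.36 mol·L⁻¹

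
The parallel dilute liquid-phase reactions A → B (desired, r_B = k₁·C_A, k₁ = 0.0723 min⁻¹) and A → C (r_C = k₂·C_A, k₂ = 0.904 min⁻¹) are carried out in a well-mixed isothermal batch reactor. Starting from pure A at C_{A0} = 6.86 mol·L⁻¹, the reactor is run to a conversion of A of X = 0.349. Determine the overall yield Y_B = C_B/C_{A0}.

0.0258

C_A = C_{A0}(1−X) = 4.466 mol·L⁻¹.
Both paths are first order in A, so the instantaneous fraction to B is constant: dC_B/d(−C_A) = k₁/(k₁+k₂) = 0.07406.
C_B = 0.07406·(C_{A0}−C_A) = 0.07406×2.394 = 0.177 mol·L⁻¹.
Y_B = C_B/C_{A0} = 0.1773/6.86 = 0.0258.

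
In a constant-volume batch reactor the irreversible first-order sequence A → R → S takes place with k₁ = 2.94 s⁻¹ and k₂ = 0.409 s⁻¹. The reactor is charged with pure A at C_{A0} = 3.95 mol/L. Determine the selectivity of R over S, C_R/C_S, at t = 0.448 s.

8.61

Solving the coupled first-order balances gives C_R(t) = [k₁/(k₂−k₁)]·C_{A0}·(e^(−k₁t) − e^(−k₂t)).
e^(−k₁t) = e^(−2.94×0.448) = e^(−1.317) = 0.2679; e^(−k₂t) = e^(−0.1832) = 0.8326.
C_R = 2.94×3.95/(0.409−2.94) × (0.2679−0.8326) = (-4.588)×(-0.5647) = 2.591 mol/L.
C_A = C_{A0}e^(−k₁t) = 1.058 mol/L, so C_S = C_{A0}−C_A−C_R = 0.3009 mol/L; C_R/C_S = 8.61.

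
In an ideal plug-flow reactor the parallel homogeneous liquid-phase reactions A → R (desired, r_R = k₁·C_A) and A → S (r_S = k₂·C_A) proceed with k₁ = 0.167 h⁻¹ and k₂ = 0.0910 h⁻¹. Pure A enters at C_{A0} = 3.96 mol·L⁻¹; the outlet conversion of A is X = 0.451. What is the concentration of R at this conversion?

1.16 mol·L⁻¹

C_A = C_{A0}(1−X) = 2.174 mol·L⁻¹.
Both paths are first order in A, so the instantaneous fraction to R is constant: dC_R/d(−C_A) = k₁/(k₁+k₂) = 0.6473.
C_R = 0.6473·(C_{A0}−C_A) = 0.6473×1.786 = 1.16 mol·L⁻¹.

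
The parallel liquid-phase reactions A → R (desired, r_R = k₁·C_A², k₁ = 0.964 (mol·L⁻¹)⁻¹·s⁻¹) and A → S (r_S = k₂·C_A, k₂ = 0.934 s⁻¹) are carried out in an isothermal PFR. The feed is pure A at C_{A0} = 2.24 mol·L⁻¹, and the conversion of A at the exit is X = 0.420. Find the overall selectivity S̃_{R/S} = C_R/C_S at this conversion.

1.80

C_A = C_{A0}(1−X) = 1.299 mol·L⁻¹.
Along a PFR/batch, dC_S/dC_A = −r_S/(r_R+r_S) = −k₂/(k₂+k₁·C_A).
Integrating from C_{A0} to C_A: C_S = (0.934/0.964)·ln[(0.934+0.964·2.24)/(0.934+0.964·1.30)] = 0.9689·ln(3.093/2.186) = 0.3362 mol·L⁻¹.
Then C_R = (C_{A0}−C_A) − C_S = 0.9408 − 0.3362 = 0.6046 mol·L⁻¹.
S̃_{R/S} = C_R/C_S = 0.6046/0.3362 = 1.80.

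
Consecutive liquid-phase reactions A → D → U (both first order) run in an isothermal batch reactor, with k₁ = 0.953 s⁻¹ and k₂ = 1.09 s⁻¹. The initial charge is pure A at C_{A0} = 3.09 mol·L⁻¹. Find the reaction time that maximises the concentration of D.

For first-order series the maximum of C_D occurs at t_opt = ln(k₂/k₁)/(k₂−k₁).
= ln(1.09/0.953)/(1.09−0.953) = ln(1.144)/0.1370 = 0.1343/0.1370 = 0.980 s.

0.980 s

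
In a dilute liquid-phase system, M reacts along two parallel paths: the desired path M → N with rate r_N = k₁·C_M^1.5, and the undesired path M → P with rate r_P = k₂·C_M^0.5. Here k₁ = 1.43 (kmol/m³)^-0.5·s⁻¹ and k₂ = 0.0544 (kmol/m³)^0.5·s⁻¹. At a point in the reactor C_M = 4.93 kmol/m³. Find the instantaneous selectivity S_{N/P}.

130

S_{N/P} = r_N/r_P = (k₁·C_M^1.5)/(k₂·C_M^0.5) = (k₁/k₂)·C_M.
= (1.43×4.930^1.5) / (0.0544×4.930^0.5) = 15.65/0.1208 = 130.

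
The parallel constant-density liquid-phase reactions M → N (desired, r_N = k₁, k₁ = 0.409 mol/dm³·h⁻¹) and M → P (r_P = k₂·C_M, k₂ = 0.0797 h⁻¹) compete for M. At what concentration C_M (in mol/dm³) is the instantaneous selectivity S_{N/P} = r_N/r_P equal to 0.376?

13.6 mol/dm³

S_{N/P} = (k₁/k₂)·C_M⁻¹ ⇒ C_M = (S·k₂/k₁)^(-1).
= (0.376×0.0797/0.409)^(-1) = (0.07327)^(-1) = 13.6 mol/dm³.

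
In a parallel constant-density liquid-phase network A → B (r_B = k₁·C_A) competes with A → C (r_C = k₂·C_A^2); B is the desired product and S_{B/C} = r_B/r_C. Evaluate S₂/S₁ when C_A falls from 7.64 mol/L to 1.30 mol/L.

S_{B/C} = (k₁/k₂)·C_A⁻¹, so S₂/S₁ = (C_{A,2}/C_{A,1})⁻¹.
= 7.64/1.30 = 5.88.
Selectivity toward B rises as C_A falls — low-concentration operation is favoured.

5.88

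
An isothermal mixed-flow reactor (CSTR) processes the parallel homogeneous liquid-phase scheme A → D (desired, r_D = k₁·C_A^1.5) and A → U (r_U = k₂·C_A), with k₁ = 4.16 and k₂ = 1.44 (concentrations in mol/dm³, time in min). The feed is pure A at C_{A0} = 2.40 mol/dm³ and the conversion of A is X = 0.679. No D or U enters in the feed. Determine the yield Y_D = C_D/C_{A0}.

Exit C_A = C_{A0}(1−X) = 2.40×0.321 = 0.7704 mol/dm³.
In a CSTR the entire volume is at exit conditions, so r_D = 4.16×0.7704^1.5 = 2.813 and r_U = 1.44×0.7704 = 1.109.
Fraction of consumed A going to D: r_D/(r_D+r_U) = 0.7172.
C_D = 0.7172·C_{A0}·X = 0.7172×2.40×0.679 = 1.17 mol/dm³; Y_D = C_D/C_{A0} = 0.487.

0.487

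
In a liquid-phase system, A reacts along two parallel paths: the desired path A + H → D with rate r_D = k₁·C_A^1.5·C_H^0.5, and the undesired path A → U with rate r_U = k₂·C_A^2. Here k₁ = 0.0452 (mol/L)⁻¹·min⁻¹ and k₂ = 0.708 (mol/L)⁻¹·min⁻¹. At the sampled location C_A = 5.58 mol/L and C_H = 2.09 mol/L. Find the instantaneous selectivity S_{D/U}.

0.0391

S_{D/U} = r_D/r_U = (k₁·C_A^1.5·C_H^0.5)/(k₂·C_A^2) = (k₁/k₂)·C_A^-0.5·C_H^0.5.
= (0.0452×5.580^1.5×2.090^0.5) / (0.708×5.580^2) = 0.8613/22.04 = 0.0391.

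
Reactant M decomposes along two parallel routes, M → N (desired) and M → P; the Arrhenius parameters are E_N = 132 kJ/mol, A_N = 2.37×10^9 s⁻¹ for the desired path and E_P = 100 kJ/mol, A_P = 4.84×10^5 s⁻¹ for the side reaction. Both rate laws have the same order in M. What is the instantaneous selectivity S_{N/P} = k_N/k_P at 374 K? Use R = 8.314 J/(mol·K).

Since both paths have the same order in M, the concentration cancels and S_{N/P} = k_N/k_P = (A_N/A_P)·exp[(E_P−E_N)/(RT)].
(E_P−E_N)/(RT) = (100−132)×10³/(8.314×374) = -32000/3109 = -10.29.
k_N/k_P = (2.37×10^9/4.84×10^5)·exp(-10.29) = 4897 × 3.393×10^-5 = 0.166.

0.166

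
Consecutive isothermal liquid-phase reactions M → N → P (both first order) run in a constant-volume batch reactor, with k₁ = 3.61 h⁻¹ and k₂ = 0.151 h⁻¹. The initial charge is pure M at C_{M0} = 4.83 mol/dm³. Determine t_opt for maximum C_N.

0.918 h

The intermediate peaks when r₁ = r₂, i.e. k₁e^(−k₁t) = k₂e^(−k₂t), giving t_opt = ln(k₂/k₁)/(k₂−k₁).
= ln(0.151/3.61)/(0.151−3.61) = ln(0.04183)/-3.459 = -3.174/-3.459 = 0.918 h.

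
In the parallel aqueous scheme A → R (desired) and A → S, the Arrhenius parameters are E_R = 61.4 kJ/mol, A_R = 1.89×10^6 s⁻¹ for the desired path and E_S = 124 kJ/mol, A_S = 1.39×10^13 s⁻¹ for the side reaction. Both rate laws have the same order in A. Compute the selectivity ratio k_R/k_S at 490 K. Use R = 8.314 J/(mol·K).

Since both paths have the same order in A, the concentration cancels and S_{R/S} = k_R/k_S = (A_R/A_S)·exp[(E_S−E_R)/(RT)].
(E_S−E_R)/(RT) = (124−61.4)×10³/(8.314×490) = 62600/4074 = 15.37.
k_R/k_S = (1.89×10^6/1.39×10^13)·exp(15.37) = 1.360×10^-7 × 4.715×10^6 = 0.641.

0.641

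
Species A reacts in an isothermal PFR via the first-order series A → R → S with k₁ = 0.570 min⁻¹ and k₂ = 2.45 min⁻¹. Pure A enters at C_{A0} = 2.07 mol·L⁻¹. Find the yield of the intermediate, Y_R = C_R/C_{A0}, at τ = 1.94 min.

The intermediate concentration in a first-order A→B→C sequence is C_R = k₁C_{A0}(e^(−k₁τ) − e^(−k₂τ))/(k₂−k₁).
e^(−k₁τ) = e^(−0.570×1.94) = e^(−1.106) = 0.3309; e^(−k₂τ) = e^(−4.753) = 0.008626.
C_R = 0.570×2.07/(2.45−0.570) × (0.3309−0.008626) = 0.6276×0.3223 = 0.2023 mol·L⁻¹.
Y_R = C_R/C_{A0} = 0.2023/2.07 = 0.0977.

0.0977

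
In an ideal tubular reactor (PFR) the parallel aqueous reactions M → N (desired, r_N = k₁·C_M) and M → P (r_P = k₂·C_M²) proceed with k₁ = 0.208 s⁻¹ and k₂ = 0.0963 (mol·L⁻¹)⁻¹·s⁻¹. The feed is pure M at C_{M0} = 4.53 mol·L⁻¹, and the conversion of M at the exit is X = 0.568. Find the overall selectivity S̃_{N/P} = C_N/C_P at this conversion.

C_M = C_{M0}(1−X) = 1.957 mol·L⁻¹.
Along a PFR/batch, dC_N/dC_M = −r_N/(r_N+r_P) = −k₁/(k₁+k₂·C_M).
Integrating from C_{M0} to C_M: C_N = (0.208/0.0963)·ln[(0.208+0.0963·4.53)/(0.208+0.0963·1.96)] = 2.160·ln(0.6442/0.3965) = 1.049 mol·L⁻¹.
C_P = (C_{M0}−C_M)−C_N = 1.524 mol·L⁻¹; S̃_{N/P} = 1.049/1.524 = 0.688.

0.688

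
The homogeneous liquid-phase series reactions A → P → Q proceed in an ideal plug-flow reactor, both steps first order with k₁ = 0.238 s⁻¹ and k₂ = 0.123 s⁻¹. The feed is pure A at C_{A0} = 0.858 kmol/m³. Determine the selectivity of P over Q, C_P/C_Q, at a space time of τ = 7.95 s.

For first-order series with pure A initially, C_P(τ) = k₁C_{A0}/(k₂−k₁)·(e^(−k₁τ) − e^(−k₂τ)).
e^(−k₁τ) = e^(−0.238×7.95) = e^(−1.892) = 0.1508; e^(−k₂τ) = e^(−0.9778) = 0.3761.
C_P = 0.238×0.858/(0.123−0.238) × (0.1508−0.3761) = (-1.776)×(-0.2254) = 0.4002 kmol/m³.
C_A = C_{A0}e^(−k₁τ) = 0.1293 kmol/m³, so C_Q = C_{A0}−C_A−C_P = 0.3285 kmol/m³; C_P/C_Q = 1.22.

1.22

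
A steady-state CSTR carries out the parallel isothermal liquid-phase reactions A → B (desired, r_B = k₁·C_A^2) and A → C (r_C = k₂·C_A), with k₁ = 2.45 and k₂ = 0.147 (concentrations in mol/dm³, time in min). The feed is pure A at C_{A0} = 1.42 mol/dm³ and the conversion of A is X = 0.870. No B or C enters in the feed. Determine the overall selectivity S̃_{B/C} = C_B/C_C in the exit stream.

Exit C_A = C_{A0}(1−X) = 1.42×0.130 = 0.1846 mol/dm³.
A CSTR operates uniformly at the exit composition, giving r_B = 0.08349 and r_C = 0.02714 (each k·C_A^n at C_A = 0.1846).
Overall selectivity = C_B/C_C = r_Bτ/(r_Cτ) = r_B/r_C = 3.08.

3.08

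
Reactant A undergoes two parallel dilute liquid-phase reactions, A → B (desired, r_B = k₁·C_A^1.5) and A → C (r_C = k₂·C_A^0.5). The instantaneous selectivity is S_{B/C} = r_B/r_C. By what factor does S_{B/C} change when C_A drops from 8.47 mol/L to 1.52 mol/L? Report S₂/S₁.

0.179

S_{B/C} = (k₁/k₂)·C_A, so S₂/S₁ = (C_{A,2}/C_{A,1}).
= 1.52/8.47 = 0.179.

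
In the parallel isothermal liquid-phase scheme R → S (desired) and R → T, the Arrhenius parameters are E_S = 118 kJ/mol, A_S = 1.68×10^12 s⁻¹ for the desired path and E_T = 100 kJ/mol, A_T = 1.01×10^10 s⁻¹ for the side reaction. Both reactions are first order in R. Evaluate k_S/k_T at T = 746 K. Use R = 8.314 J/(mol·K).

k_S/k_T = (A_S/A_T)·exp[−(E_S−E_T)/(RT)] = (A_S/A_T)·exp[(E_T−E_S)/(RT)].
(E_T−E_S)/(RT) = (100−118)×10³/(8.314×746) = -18000/6202 = -2.902.
k_S/k_T = (1.68×10^12/1.01×10^10)·exp(-2.902) = 166.3 × 0.05490 = 9.13.

9.13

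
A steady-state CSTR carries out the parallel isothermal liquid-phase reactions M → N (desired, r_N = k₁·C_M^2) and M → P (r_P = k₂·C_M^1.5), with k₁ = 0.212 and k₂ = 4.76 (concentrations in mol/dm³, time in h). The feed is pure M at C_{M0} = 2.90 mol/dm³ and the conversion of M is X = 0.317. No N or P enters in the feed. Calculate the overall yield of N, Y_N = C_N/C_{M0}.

0.0187

Exit C_M = C_{M0}(1−X) = 2.90×0.683 = 1.981 mol/dm³.
Rates in a CSTR are evaluated at the outlet concentration: r_N = 0.212×1.981^2 = 0.8317, r_P = 4.76×1.981^1.5 = 13.27.
Fraction of consumed M going to N: r_N/(r_N+r_P) = 0.05898.
C_N = 0.05898·C_{M0}·X = 0.05898×2.90×0.317 = 0.0542 mol/dm³; Y_N = C_N/C_{M0} = 0.0187.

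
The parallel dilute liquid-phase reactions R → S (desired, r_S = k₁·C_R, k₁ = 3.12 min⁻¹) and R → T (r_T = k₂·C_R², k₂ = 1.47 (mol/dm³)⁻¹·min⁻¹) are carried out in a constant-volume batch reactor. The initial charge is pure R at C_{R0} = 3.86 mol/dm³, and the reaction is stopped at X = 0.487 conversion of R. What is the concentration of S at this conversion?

0.801 mol/dm³

C_R = C_{R0}(1−X) = 1.980 mol/dm³.
Along a PFR/batch, dC_S/dC_R = −r_S/(r_S+r_T) = −k₁/(k₁+k₂·C_R).
Integrating from C_{R0} to C_R: C_S = (3.12/1.47)·ln[(3.12+1.47·3.86)/(3.12+1.47·1.98)] = 2.122·ln(8.794/6.031) = 0.8006 mol/dm³.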